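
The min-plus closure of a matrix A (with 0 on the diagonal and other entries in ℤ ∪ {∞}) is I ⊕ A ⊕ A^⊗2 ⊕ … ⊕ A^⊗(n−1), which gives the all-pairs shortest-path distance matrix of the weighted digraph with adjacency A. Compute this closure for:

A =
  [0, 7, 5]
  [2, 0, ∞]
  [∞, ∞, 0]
Closure =
  [0, 7, 5]
  [2, 0, 7]
  [∞, ∞, 0]

This is the Floyd-Warshall all-pairs shortest-path computation. For each intermediate vertex k = 0, 1, …, 2, update dist[i][j] ← min(dist[i][j], dist[i][k] + dist[k][j]). The final matrix gives, for each (i, j), the minimum total weight of any directed path from i to j (possibly empty when i = j).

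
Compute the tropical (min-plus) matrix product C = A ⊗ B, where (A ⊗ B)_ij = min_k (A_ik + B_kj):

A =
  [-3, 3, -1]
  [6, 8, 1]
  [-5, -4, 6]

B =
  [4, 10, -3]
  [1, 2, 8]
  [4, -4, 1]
A ⊗ B =
  [1, -5, -6]
  [5, -3, 2]
  [-3, -2, -8]

Apply the min-plus product entry-by-entry:
  C[0][0] = min over k of (A[0][0] + B[0][0] = -3 + 4 = 1, A[0][1] + B[1][0] = 3 + 1 = 4, A[0][2] + B[2][0] = -1 + 4 = 3) = 1 (attained at k = 0)
  C[0][1] = min over k of (A[0][0] + B[0][1] = -3 + 10 = 7, A[0][1] + B[1][1] = 3 + 2 = 5, A[0][2] + B[2][1] = -1 + -4 = -5) = -5 (attained at k = 2)
  C[0][2] = min over k of (A[0][0] + B[0][2] = -3 + -3 = -6, A[0][1] + B[1][2] = 3 + 8 = 11, A[0][2] + B[2][2] = -1 + 1 = 0) = -6 (attained at k = 0)
  C[1][0] = min over k of (A[1][0] + B[0][0] = 6 + 4 = 10, A[1][1] + B[1][0] = 8 + 1 = 9, A[1][2] + B[2][0] = 1 + 4 = 5) = 5 (attained at k = 2)
  C[1][1] = min over k of (A[1][0] + B[0][1] = 6 + 10 = 16, A[1][1] + B[1][1] = 8 + 2 = 10, A[1][2] + B[2][1] = 1 + -4 = -3) = -3 (attained at k = 2)
  C[1][2] = min over k of (A[1][0] + B[0][2] = 6 + -3 = 3, A[1][1] + B[1][2] = 8 + 8 = 16, A[1][2] + B[2][2] = 1 + 1 = 2) = 2 (attained at k = 2)
  C[2][0] = min over k of (A[2][0] + B[0][0] = -5 + 4 = -1, A[2][1] + B[1][0] = -4 + 1 = -3, A[2][2] + B[2][0] = 6 + 4 = 10) = -3 (attained at k = 1)
  C[2][1] = min over k of (A[2][0] + B[0][1] = -5 + 10 = 5, A[2][1] + B[1][1] = -4 + 2 = -2, A[2][2] + B[2][1] = 6 + -4 = 2) = -2 (attained at k = 1)
  C[2][2] = min over k of (A[2][0] + B[0][2] = -5 + -3 = -8, A[2][1] + B[1][2] = -4 + 8 = 4, A[2][2] + B[2][2] = 6 + 1 = 7) = -8 (attained at k = 0)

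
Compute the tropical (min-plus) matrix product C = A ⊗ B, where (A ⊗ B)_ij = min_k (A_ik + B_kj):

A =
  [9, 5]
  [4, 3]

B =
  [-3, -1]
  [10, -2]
A ⊗ B =
  [6, 3]
  [1, 1]

Apply the min-plus product entry-by-entry:
  C[0][0] = min over k of (A[0][0] + B[0][0] = 9 + -3 = 6, A[0][1] + B[1][0] = 5 + 10 = 15) = 6 (attained at k = 0)
  C[0][1] = min over k of (A[0][0] + B[0][1] = 9 + -1 = 8, A[0][1] + B[1][1] = 5 + -2 = 3) = 3 (attained at k = 1)
  C[1][0] = min over k of (A[1][0] + B[0][0] = 4 + -3 = 1, A[1][1] + B[1][0] = 3 + 10 = 13) = 1 (attained at k = 0)
  C[1][1] = min over k of (A[1][0] + B[0][1] = 4 + -1 = 3, A[1][1] + B[1][1] = 3 + -2 = 1) = 1 (attained at k = 1)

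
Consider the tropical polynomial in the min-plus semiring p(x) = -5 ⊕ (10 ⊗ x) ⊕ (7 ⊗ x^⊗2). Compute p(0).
p(0) = -5

A tropical monomial a ⊗ x^⊗i evaluates to a + i · x. Evaluating each term at x = 0:
  Term 0 contributes -5 + 0 · 0 = -5
  Term 1 contributes 10 + 1 · 0 = 10
  Term 2 contributes 7 + 2 · 0 = 7
p(0) = ⊕ of these = min[-5, 10, 7] = -5.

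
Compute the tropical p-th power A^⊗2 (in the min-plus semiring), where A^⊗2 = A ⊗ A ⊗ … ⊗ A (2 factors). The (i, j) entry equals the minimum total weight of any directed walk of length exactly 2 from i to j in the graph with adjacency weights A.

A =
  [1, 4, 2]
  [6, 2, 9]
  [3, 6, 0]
A^⊗2 =
  [2, 5, 2]
  [7, 4, 8]
  [3, 6, 0]

Each entry (A^⊗2)_ij equals the minimum over all length-2 walks i = v_0 → v_1 → … → v_2 = j of Σ_t A[v_t][v_{t+1}]. For example, for (i, j) = (0, 2) we minimise over 3 possible intermediate vertex sequences; the minimum is 2, attained along the walk 0 → 2 → 2.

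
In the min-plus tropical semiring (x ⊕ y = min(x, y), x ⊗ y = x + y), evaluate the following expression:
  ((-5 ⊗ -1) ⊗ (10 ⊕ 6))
((-5 ⊗ -1) ⊗ (10 ⊕ 6)) = 0

Expand innermost to outermost. Recall ⊕ takes the minimum of its arguments and ⊗ takes their sum. Working out the expression ((-5 ⊗ -1) ⊗ (10 ⊕ 6)) gives 0.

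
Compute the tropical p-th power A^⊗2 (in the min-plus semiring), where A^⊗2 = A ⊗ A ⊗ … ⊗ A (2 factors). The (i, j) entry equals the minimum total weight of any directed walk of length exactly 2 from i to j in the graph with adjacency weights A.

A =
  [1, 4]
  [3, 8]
A^⊗2 =
  [2, 5]
  [4, 7]

Each entry (A^⊗2)_ij equals the minimum over all length-2 walks i = v_0 → v_1 → … → v_2 = j of Σ_t A[v_t][v_{t+1}]. For example, for (i, j) = (0, 1) we minimise over 2 possible intermediate vertex sequences; the minimum is 5, attained along the walk 0 → 0 → 1.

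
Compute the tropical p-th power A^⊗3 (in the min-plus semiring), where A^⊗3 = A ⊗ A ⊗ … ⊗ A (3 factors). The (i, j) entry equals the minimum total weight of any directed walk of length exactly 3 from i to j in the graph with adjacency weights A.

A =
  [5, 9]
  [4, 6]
A^⊗3 =
  [15, 19]
  [14, 18]

Each entry (A^⊗3)_ij equals the minimum over all length-3 walks i = v_0 → v_1 → … → v_3 = j of Σ_t A[v_t][v_{t+1}]. For example, for (i, j) = (0, 1) we minimise over 4 possible intermediate vertex sequences; the minimum is 19, attained along the walk 0 → 0 → 0 → 1.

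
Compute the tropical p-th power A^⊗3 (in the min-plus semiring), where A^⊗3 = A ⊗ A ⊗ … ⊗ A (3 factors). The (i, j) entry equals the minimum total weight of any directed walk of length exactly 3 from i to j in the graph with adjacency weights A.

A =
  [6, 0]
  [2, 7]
A^⊗3 =
  [8, 2]
  [4, 8]

Each entry (A^⊗3)_ij equals the minimum over all length-3 walks i = v_0 → v_1 → … → v_3 = j of Σ_t A[v_t][v_{t+1}]. For example, for (i, j) = (0, 1) we minimise over 4 possible intermediate vertex sequences; the minimum is 2, attained along the walk 0 → 1 → 0 → 1.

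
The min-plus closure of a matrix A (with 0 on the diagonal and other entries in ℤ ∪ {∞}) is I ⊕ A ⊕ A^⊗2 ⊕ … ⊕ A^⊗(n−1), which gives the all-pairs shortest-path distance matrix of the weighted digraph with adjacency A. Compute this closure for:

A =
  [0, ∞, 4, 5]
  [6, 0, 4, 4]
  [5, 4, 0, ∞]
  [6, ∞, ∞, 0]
Closure =
  [0, 8, 4, 5]
  [6, 0, 4, 4]
  [5, 4, 0, 8]
  [6, 14, 10, 0]

This is the Floyd-Warshall all-pairs shortest-path computation. For each intermediate vertex k = 0, 1, …, 3, update dist[i][j] ← min(dist[i][j], dist[i][k] + dist[k][j]). The final matrix gives, for each (i, j), the minimum total weight of any directed path from i to j (possibly empty when i = j).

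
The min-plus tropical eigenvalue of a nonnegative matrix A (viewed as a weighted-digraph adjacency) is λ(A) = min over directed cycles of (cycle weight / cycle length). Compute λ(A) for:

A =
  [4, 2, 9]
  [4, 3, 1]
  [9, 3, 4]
λ(A) = 2

Enumerate directed cycles and compute their means (weight / length). Sample:
  cycle 0 → 0: weight = 4, length = 1, mean = 4/1 ≈ 4.000
  cycle 1 → 1: weight = 3, length = 1, mean = 3/1 ≈ 3.000
  cycle 2 → 2: weight = 4, length = 1, mean = 4/1 ≈ 4.000
  cycle 0 → 1 → 0: weight = 6, length = 2, mean = 6/2 ≈ 3.000
  cycle 0 → 2 → 0: weight = 18, length = 2, mean = 18/2 ≈ 9.000
  cycle 1 → 0 → 1: weight = 6, length = 2, mean = 6/2 ≈ 3.000
Minimum mean = 2.000, attained e.g. along the cycle 1 → 2 → 1 with weight 4 and length 2. So λ(A) = 4/2 = 2.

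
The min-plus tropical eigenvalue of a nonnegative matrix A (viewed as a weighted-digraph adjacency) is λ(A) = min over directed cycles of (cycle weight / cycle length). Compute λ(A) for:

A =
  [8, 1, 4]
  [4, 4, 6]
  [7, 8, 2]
λ(A) = 2

Enumerate directed cycles and compute their means (weight / length). Sample:
  cycle 0 → 0: weight = 8, length = 1, mean = 8/1 ≈ 8.000
  cycle 1 → 1: weight = 4, length = 1, mean = 4/1 ≈ 4.000
  cycle 2 → 2: weight = 2, length = 1, mean = 2/1 ≈ 2.000
  cycle 0 → 1 → 0: weight = 5, length = 2, mean = 5/2 ≈ 2.500
  cycle 0 → 2 → 0: weight = 11, length = 2, mean = 11/2 ≈ 5.500
  cycle 1 → 0 → 1: weight = 5, length = 2, mean = 5/2 ≈ 2.500
Minimum mean = 2.000, attained e.g. along the cycle 2 → 2 with weight 2 and length 1. So λ(A) = 2/1 = 2.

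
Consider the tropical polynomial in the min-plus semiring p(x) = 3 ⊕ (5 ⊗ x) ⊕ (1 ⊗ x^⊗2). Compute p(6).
p(6) = 3

A tropical monomial a ⊗ x^⊗i evaluates to a + i · x. Evaluating each term at x = 6:
  Term 0 contributes 3 + 0 · 6 = 3
  Term 1 contributes 5 + 1 · 6 = 11
  Term 2 contributes 1 + 2 · 6 = 13
p(6) = ⊕ of these = min[3, 11, 13] = 3.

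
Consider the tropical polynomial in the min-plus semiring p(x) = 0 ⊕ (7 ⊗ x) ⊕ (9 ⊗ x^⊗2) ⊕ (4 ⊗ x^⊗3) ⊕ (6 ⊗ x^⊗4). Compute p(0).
p(0) = 0

A tropical monomial a ⊗ x^⊗i evaluates to a + i · x. Evaluating each term at x = 0:
  Term 0 contributes 0 + 0 · 0 = 0
  Term 1 contributes 7 + 1 · 0 = 7
  Term 2 contributes 9 + 2 · 0 = 9
  Term 3 contributes 4 + 3 · 0 = 4
  Term 4 contributes 6 + 4 · 0 = 6
p(0) = ⊕ of these = min[0, 7, 9, 4, 6] = 0.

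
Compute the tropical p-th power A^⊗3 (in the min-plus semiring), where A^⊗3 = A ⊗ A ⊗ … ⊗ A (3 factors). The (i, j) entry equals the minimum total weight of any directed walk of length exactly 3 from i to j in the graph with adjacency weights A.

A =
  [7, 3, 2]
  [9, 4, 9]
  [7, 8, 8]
A^⊗3 =
  [16, 11, 11]
  [17, 12, 15]
  [16, 14, 16]

Each entry (A^⊗3)_ij equals the minimum over all length-3 walks i = v_0 → v_1 → … → v_3 = j of Σ_t A[v_t][v_{t+1}]. For example, for (i, j) = (0, 2) we minimise over 9 possible intermediate vertex sequences; the minimum is 11, attained along the walk 0 → 2 → 0 → 2.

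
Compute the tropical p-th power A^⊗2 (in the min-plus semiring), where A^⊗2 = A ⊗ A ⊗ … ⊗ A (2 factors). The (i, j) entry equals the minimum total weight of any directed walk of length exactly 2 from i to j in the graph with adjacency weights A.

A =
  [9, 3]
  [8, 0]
A^⊗2 =
  [11, 3]
  [8, 0]

Each entry (A^⊗2)_ij equals the minimum over all length-2 walks i = v_0 → v_1 → … → v_2 = j of Σ_t A[v_t][v_{t+1}]. For example, for (i, j) = (0, 1) we minimise over 2 possible intermediate vertex sequences; the minimum is 3, attained along the walk 0 → 1 → 1.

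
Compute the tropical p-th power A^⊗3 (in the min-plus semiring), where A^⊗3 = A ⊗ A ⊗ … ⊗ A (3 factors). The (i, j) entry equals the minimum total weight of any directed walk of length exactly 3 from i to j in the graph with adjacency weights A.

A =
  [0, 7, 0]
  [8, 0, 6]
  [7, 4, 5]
A^⊗3 =
  [0, 4, 0]
  [8, 0, 6]
  [7, 4, 7]

Each entry (A^⊗3)_ij equals the minimum over all length-3 walks i = v_0 → v_1 → … → v_3 = j of Σ_t A[v_t][v_{t+1}]. For example, for (i, j) = (0, 2) we minimise over 9 possible intermediate vertex sequences; the minimum is 0, attained along the walk 0 → 0 → 0 → 2.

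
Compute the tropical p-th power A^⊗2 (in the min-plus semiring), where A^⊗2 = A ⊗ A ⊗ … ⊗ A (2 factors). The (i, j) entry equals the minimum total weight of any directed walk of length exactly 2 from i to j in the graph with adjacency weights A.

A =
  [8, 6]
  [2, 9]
A^⊗2 =
  [8, 14]
  [10, 8]

Each entry (A^⊗2)_ij equals the minimum over all length-2 walks i = v_0 → v_1 → … → v_2 = j of Σ_t A[v_t][v_{t+1}]. For example, for (i, j) = (0, 1) we minimise over 2 possible intermediate vertex sequences; the minimum is 14, attained along the walk 0 → 0 → 1.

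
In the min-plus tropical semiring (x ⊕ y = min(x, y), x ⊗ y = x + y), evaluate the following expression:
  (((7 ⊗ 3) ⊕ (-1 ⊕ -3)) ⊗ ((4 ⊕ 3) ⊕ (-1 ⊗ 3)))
(((7 ⊗ 3) ⊕ (-1 ⊕ -3)) ⊗ ((4 ⊕ 3) ⊕ (-1 ⊗ 3))) = -1

Expand innermost to outermost. Recall ⊕ takes the minimum of its arguments and ⊗ takes their sum. Working out the expression (((7 ⊗ 3) ⊕ (-1 ⊕ -3)) ⊗ ((4 ⊕ 3) ⊕ (-1 ⊗ 3))) gives -1.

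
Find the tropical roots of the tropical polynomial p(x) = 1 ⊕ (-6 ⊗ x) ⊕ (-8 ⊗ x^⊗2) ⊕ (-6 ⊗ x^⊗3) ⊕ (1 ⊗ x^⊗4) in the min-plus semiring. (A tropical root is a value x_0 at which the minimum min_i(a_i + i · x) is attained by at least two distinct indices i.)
Roots: {-7, -2, 2, 7}

Each tropical root is a break point of the lower envelope of the lines y = a_i + i · x (there are 5 lines, with slopes 0, 1, ..., 4). Only the lines that attain the minimum somewhere contribute to roots; other lines are dominated. Here the surviving (envelope) indices are i = 4, i = 3, i = 2, i = 1, i = 0.
Intersections between consecutive envelope lines give the roots: for adjacent envelope indices i < j the intersection is x = (a_i − a_j) / (j − i). Reading off the sorted break points: {-7, -2, 2, 7}.
Verification: at each break x_0, at least two indices attain the minimum of min_i(a_i + i · x_0).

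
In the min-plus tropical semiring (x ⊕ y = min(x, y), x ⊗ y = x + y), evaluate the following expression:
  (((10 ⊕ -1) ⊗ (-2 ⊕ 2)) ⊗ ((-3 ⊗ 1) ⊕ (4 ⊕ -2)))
(((10 ⊕ -1) ⊗ (-2 ⊕ 2)) ⊗ ((-3 ⊗ 1) ⊕ (4 ⊕ -2))) = -5

Expand innermost to outermost. Recall ⊕ takes the minimum of its arguments and ⊗ takes their sum. Working out the expression (((10 ⊕ -1) ⊗ (-2 ⊕ 2)) ⊗ ((-3 ⊗ 1) ⊕ (4 ⊕ -2))) gives -5.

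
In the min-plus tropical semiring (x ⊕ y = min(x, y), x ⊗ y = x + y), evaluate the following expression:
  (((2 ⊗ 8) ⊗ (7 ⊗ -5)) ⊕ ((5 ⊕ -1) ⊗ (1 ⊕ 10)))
(((2 ⊗ 8) ⊗ (7 ⊗ -5)) ⊕ ((5 ⊕ -1) ⊗ (1 ⊕ 10))) = 0

Expand innermost to outermost. Recall ⊕ takes the minimum of its arguments and ⊗ takes their sum. Working out the expression (((2 ⊗ 8) ⊗ (7 ⊗ -5)) ⊕ ((5 ⊕ -1) ⊗ (1 ⊕ 10))) gives 0.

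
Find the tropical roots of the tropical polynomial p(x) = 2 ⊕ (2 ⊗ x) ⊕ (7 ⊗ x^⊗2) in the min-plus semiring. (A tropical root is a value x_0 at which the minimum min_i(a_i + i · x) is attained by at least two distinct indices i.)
Roots: {-5, 0}

Each tropical root is a break point of the lower envelope of the lines y = a_i + i · x (there are 3 lines, with slopes 0, 1, ..., 2). Only the lines that attain the minimum somewhere contribute to roots; other lines are dominated. Here the surviving (envelope) indices are i = 2, i = 1, i = 0.
Intersections between consecutive envelope lines give the roots: for adjacent envelope indices i < j the intersection is x = (a_i − a_j) / (j − i). Reading off the sorted break points: {-5, 0}.
Verification: at each break x_0, at least two indices attain the minimum of min_i(a_i + i · x_0).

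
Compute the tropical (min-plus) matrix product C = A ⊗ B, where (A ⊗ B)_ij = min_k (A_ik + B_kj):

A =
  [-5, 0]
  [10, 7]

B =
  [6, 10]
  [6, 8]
A ⊗ B =
  [1, 5]
  [13, 15]

Apply the min-plus product entry-by-entry:
  C[0][0] = min over k of (A[0][0] + B[0][0] = -5 + 6 = 1, A[0][1] + B[1][0] = 0 + 6 = 6) = 1 (attained at k = 0)
  C[0][1] = min over k of (A[0][0] + B[0][1] = -5 + 10 = 5, A[0][1] + B[1][1] = 0 + 8 = 8) = 5 (attained at k = 0)
  C[1][0] = min over k of (A[1][0] + B[0][0] = 10 + 6 = 16, A[1][1] + B[1][0] = 7 + 6 = 13) = 13 (attained at k = 1)
  C[1][1] = min over k of (A[1][0] + B[0][1] = 10 + 10 = 20, A[1][1] + B[1][1] = 7 + 8 = 15) = 15 (attained at k = 1)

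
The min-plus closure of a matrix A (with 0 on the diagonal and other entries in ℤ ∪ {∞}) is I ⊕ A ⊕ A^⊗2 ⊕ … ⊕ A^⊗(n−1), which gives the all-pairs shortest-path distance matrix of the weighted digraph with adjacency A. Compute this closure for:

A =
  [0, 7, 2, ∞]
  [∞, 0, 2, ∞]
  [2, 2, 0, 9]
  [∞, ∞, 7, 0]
Closure =
  [0, 4, 2, 11]
  [4, 0, 2, 11]
  [2, 2, 0, 9]
  [9, 9, 7, 0]

This is the Floyd-Warshall all-pairs shortest-path computation. For each intermediate vertex k = 0, 1, …, 3, update dist[i][j] ← min(dist[i][j], dist[i][k] + dist[k][j]). The final matrix gives, for each (i, j), the minimum total weight of any directed path from i to j (possibly empty when i = j).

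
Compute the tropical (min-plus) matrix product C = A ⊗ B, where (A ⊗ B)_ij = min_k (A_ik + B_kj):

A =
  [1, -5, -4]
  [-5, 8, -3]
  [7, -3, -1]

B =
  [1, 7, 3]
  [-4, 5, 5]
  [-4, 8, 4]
A ⊗ B =
  [-9, 0, 0]
  [-7, 2, -2]
  [-7, 2, 2]

Apply the min-plus product entry-by-entry:
  C[0][0] = min over k of (A[0][0] + B[0][0] = 1 + 1 = 2, A[0][1] + B[1][0] = -5 + -4 = -9, A[0][2] + B[2][0] = -4 + -4 = -8) = -9 (attained at k = 1)
  C[0][1] = min over k of (A[0][0] + B[0][1] = 1 + 7 = 8, A[0][1] + B[1][1] = -5 + 5 = 0, A[0][2] + B[2][1] = -4 + 8 = 4) = 0 (attained at k = 1)
  C[0][2] = min over k of (A[0][0] + B[0][2] = 1 + 3 = 4, A[0][1] + B[1][2] = -5 + 5 = 0, A[0][2] + B[2][2] = -4 + 4 = 0) = 0 (attained at k = 1)
  C[1][0] = min over k of (A[1][0] + B[0][0] = -5 + 1 = -4, A[1][1] + B[1][0] = 8 + -4 = 4, A[1][2] + B[2][0] = -3 + -4 = -7) = -7 (attained at k = 2)
  C[1][1] = min over k of (A[1][0] + B[0][1] = -5 + 7 = 2, A[1][1] + B[1][1] = 8 + 5 = 13, A[1][2] + B[2][1] = -3 + 8 = 5) = 2 (attained at k = 0)
  C[1][2] = min over k of (A[1][0] + B[0][2] = -5 + 3 = -2, A[1][1] + B[1][2] = 8 + 5 = 13, A[1][2] + B[2][2] = -3 + 4 = 1) = -2 (attained at k = 0)
  C[2][0] = min over k of (A[2][0] + B[0][0] = 7 + 1 = 8, A[2][1] + B[1][0] = -3 + -4 = -7, A[2][2] + B[2][0] = -1 + -4 = -5) = -7 (attained at k = 1)
  C[2][1] = min over k of (A[2][0] + B[0][1] = 7 + 7 = 14, A[2][1] + B[1][1] = -3 + 5 = 2, A[2][2] + B[2][1] = -1 + 8 = 7) = 2 (attained at k = 1)
  C[2][2] = min over k of (A[2][0] + B[0][2] = 7 + 3 = 10, A[2][1] + B[1][2] = -3 + 5 = 2, A[2][2] + B[2][2] = -1 + 4 = 3) = 2 (attained at k = 1)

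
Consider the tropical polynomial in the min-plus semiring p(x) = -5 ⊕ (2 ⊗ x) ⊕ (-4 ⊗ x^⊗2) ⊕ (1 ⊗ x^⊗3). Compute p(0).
p(0) = -5

A tropical monomial a ⊗ x^⊗i evaluates to a + i · x. Evaluating each term at x = 0:
  Term 0 contributes -5 + 0 · 0 = -5
  Term 1 contributes 2 + 1 · 0 = 2
  Term 2 contributes -4 + 2 · 0 = -4
  Term 3 contributes 1 + 3 · 0 = 1
p(0) = ⊕ of these = min[-5, 2, -4, 1] = -5.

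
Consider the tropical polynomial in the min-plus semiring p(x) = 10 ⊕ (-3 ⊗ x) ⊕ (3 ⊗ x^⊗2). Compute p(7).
p(7) = 4

A tropical monomial a ⊗ x^⊗i evaluates to a + i · x. Evaluating each term at x = 7:
  Term 0 contributes 10 + 0 · 7 = 10
  Term 1 contributes -3 + 1 · 7 = 4
  Term 2 contributes 3 + 2 · 7 = 17
p(7) = ⊕ of these = min[10, 4, 17] = 4.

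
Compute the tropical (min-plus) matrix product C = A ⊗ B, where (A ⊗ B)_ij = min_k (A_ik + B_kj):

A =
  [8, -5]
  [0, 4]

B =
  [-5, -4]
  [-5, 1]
A ⊗ B =
  [-10, -4]
  [-5, -4]

Apply the min-plus product entry-by-entry:
  C[0][0] = min over k of (A[0][0] + B[0][0] = 8 + -5 = 3, A[0][1] + B[1][0] = -5 + -5 = -10) = -10 (attained at k = 1)
  C[0][1] = min over k of (A[0][0] + B[0][1] = 8 + -4 = 4, A[0][1] + B[1][1] = -5 + 1 = -4) = -4 (attained at k = 1)
  C[1][0] = min over k of (A[1][0] + B[0][0] = 0 + -5 = -5, A[1][1] + B[1][0] = 4 + -5 = -1) = -5 (attained at k = 0)
  C[1][1] = min over k of (A[1][0] + B[0][1] = 0 + -4 = -4, A[1][1] + B[1][1] = 4 + 1 = 5) = -4 (attained at k = 0)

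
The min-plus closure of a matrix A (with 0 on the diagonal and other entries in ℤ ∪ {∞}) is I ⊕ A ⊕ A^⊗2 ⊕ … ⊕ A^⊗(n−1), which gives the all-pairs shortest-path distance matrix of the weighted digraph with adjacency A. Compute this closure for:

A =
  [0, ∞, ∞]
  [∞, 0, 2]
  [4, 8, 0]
Closure =
  [0, ∞, ∞]
  [6, 0, 2]
  [4, 8, 0]

This is the Floyd-Warshall all-pairs shortest-path computation. For each intermediate vertex k = 0, 1, …, 2, update dist[i][j] ← min(dist[i][j], dist[i][k] + dist[k][j]). The final matrix gives, for each (i, j), the minimum total weight of any directed path from i to j (possibly empty when i = j).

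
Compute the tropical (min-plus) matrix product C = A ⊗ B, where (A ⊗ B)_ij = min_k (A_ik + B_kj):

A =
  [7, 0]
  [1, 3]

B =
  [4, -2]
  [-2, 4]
A ⊗ B =
  [-2, 4]
  [1, -1]

Apply the min-plus product entry-by-entry:
  C[0][0] = min over k of (A[0][0] + B[0][0] = 7 + 4 = 11, A[0][1] + B[1][0] = 0 + -2 = -2) = -2 (attained at k = 1)
  C[0][1] = min over k of (A[0][0] + B[0][1] = 7 + -2 = 5, A[0][1] + B[1][1] = 0 + 4 = 4) = 4 (attained at k = 1)
  C[1][0] = min over k of (A[1][0] + B[0][0] = 1 + 4 = 5, A[1][1] + B[1][0] = 3 + -2 = 1) = 1 (attained at k = 1)
  C[1][1] = min over k of (A[1][0] + B[0][1] = 1 + -2 = -1, A[1][1] + B[1][1] = 3 + 4 = 7) = -1 (attained at k = 0)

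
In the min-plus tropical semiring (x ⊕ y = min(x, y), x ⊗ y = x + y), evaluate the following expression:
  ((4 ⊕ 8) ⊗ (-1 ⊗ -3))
((4 ⊕ 8) ⊗ (-1 ⊗ -3)) = 0

Expand innermost to outermost. Recall ⊕ takes the minimum of its arguments and ⊗ takes their sum. Working out the expression ((4 ⊕ 8) ⊗ (-1 ⊗ -3)) gives 0.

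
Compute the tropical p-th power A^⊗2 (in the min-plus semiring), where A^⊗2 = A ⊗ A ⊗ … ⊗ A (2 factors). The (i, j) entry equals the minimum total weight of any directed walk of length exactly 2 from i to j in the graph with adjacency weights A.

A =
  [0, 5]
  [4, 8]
A^⊗2 =
  [0, 5]
  [4, 9]

Each entry (A^⊗2)_ij equals the minimum over all length-2 walks i = v_0 → v_1 → … → v_2 = j of Σ_t A[v_t][v_{t+1}]. For example, for (i, j) = (0, 1) we minimise over 2 possible intermediate vertex sequences; the minimum is 5, attained along the walk 0 → 0 → 1.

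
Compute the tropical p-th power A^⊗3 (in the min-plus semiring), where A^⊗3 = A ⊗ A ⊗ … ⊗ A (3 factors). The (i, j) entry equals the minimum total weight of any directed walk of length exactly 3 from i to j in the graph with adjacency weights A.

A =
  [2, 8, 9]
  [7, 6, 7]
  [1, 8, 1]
A^⊗3 =
  [6, 12, 11]
  [9, 16, 9]
  [3, 10, 3]

Each entry (A^⊗3)_ij equals the minimum over all length-3 walks i = v_0 → v_1 → … → v_3 = j of Σ_t A[v_t][v_{t+1}]. For example, for (i, j) = (0, 2) we minimise over 9 possible intermediate vertex sequences; the minimum is 11, attained along the walk 0 → 2 → 2 → 2.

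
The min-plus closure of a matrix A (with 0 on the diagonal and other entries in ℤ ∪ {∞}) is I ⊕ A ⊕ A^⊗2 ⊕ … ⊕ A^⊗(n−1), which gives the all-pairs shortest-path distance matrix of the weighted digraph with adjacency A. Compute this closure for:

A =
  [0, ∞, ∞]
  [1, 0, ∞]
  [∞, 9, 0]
Closure =
  [0, ∞, ∞]
  [1, 0, ∞]
  [10, 9, 0]

This is the Floyd-Warshall all-pairs shortest-path computation. For each intermediate vertex k = 0, 1, …, 2, update dist[i][j] ← min(dist[i][j], dist[i][k] + dist[k][j]). The final matrix gives, for each (i, j), the minimum total weight of any directed path from i to j (possibly empty when i = j).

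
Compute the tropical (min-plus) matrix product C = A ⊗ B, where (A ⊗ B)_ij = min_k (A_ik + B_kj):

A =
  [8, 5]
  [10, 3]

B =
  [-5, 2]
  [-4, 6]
A ⊗ B =
  [1, 10]
  [-1, 9]

Apply the min-plus product entry-by-entry:
  C[0][0] = min over k of (A[0][0] + B[0][0] = 8 + -5 = 3, A[0][1] + B[1][0] = 5 + -4 = 1) = 1 (attained at k = 1)
  C[0][1] = min over k of (A[0][0] + B[0][1] = 8 + 2 = 10, A[0][1] + B[1][1] = 5 + 6 = 11) = 10 (attained at k = 0)
  C[1][0] = min over k of (A[1][0] + B[0][0] = 10 + -5 = 5, A[1][1] + B[1][0] = 3 + -4 = -1) = -1 (attained at k = 1)
  C[1][1] = min over k of (A[1][0] + B[0][1] = 10 + 2 = 12, A[1][1] + B[1][1] = 3 + 6 = 9) = 9 (attained at k = 1)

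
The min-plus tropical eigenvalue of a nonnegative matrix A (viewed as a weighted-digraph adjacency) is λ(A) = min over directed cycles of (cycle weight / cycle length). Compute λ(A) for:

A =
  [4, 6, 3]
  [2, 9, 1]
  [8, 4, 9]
λ(A) = 5/2

Enumerate directed cycles and compute their means (weight / length). Sample:
  cycle 0 → 0: weight = 4, length = 1, mean = 4/1 ≈ 4.000
  cycle 1 → 1: weight = 9, length = 1, mean = 9/1 ≈ 9.000
  cycle 2 → 2: weight = 9, length = 1, mean = 9/1 ≈ 9.000
  cycle 0 → 1 → 0: weight = 8, length = 2, mean = 8/2 ≈ 4.000
  cycle 0 → 2 → 0: weight = 11, length = 2, mean = 11/2 ≈ 5.500
  cycle 1 → 0 → 1: weight = 8, length = 2, mean = 8/2 ≈ 4.000
Minimum mean = 2.500, attained e.g. along the cycle 1 → 2 → 1 with weight 5 and length 2. So λ(A) = 5/2 = 5/2.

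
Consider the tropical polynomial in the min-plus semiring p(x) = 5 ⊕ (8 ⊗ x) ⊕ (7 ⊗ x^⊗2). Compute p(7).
p(7) = 5

A tropical monomial a ⊗ x^⊗i evaluates to a + i · x. Evaluating each term at x = 7:
  Term 0 contributes 5 + 0 · 7 = 5
  Term 1 contributes 8 + 1 · 7 = 15
  Term 2 contributes 7 + 2 · 7 = 21
p(7) = ⊕ of these = min[5, 15, 21] = 5.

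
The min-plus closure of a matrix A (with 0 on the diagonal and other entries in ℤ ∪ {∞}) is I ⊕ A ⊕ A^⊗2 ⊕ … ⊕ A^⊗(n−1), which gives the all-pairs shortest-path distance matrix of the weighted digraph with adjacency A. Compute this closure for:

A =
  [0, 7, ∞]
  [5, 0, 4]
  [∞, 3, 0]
Closure =
  [0, 7, 11]
  [5, 0, 4]
  [8, 3, 0]

This is the Floyd-Warshall all-pairs shortest-path computation. For each intermediate vertex k = 0, 1, …, 2, update dist[i][j] ← min(dist[i][j], dist[i][k] + dist[k][j]). The final matrix gives, for each (i, j), the minimum total weight of any directed path from i to j (possibly empty when i = j).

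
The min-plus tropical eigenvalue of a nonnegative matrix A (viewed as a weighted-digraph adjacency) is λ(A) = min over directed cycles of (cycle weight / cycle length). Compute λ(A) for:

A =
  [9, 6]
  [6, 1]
λ(A) = 1

Enumerate directed cycles and compute their means (weight / length). Sample:
  cycle 0 → 0: weight = 9, length = 1, mean = 9/1 ≈ 9.000
  cycle 1 → 1: weight = 1, length = 1, mean = 1/1 ≈ 1.000
  cycle 0 → 1 → 0: weight = 12, length = 2, mean = 12/2 ≈ 6.000
  cycle 1 → 0 → 1: weight = 12, length = 2, mean = 12/2 ≈ 6.000
Minimum mean = 1.000, attained e.g. along the cycle 1 → 1 with weight 1 and length 1. So λ(A) = 1/1 = 1.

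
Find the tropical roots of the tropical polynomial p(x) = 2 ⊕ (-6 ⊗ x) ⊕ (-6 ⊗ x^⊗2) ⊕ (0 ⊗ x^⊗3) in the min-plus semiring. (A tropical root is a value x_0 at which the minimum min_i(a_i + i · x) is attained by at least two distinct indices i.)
Roots: {-6, 0, 8}

Each tropical root is a break point of the lower envelope of the lines y = a_i + i · x (there are 4 lines, with slopes 0, 1, ..., 3). Only the lines that attain the minimum somewhere contribute to roots; other lines are dominated. Here the surviving (envelope) indices are i = 3, i = 2, i = 1, i = 0.
Intersections between consecutive envelope lines give the roots: for adjacent envelope indices i < j the intersection is x = (a_i − a_j) / (j − i). Reading off the sorted break points: {-6, 0, 8}.
Verification: at each break x_0, at least two indices attain the minimum of min_i(a_i + i · x_0).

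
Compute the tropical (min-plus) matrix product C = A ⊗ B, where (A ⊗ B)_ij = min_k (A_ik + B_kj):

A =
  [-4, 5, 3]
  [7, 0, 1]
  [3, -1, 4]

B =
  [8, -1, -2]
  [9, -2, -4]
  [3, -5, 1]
A ⊗ B =
  [4, -5, -6]
  [4, -4, -4]
  [7, -3, -5]

Apply the min-plus product entry-by-entry:
  C[0][0] = min over k of (A[0][0] + B[0][0] = -4 + 8 = 4, A[0][1] + B[1][0] = 5 + 9 = 14, A[0][2] + B[2][0] = 3 + 3 = 6) = 4 (attained at k = 0)
  C[0][1] = min over k of (A[0][0] + B[0][1] = -4 + -1 = -5, A[0][1] + B[1][1] = 5 + -2 = 3, A[0][2] + B[2][1] = 3 + -5 = -2) = -5 (attained at k = 0)
  C[0][2] = min over k of (A[0][0] + B[0][2] = -4 + -2 = -6, A[0][1] + B[1][2] = 5 + -4 = 1, A[0][2] + B[2][2] = 3 + 1 = 4) = -6 (attained at k = 0)
  C[1][0] = min over k of (A[1][0] + B[0][0] = 7 + 8 = 15, A[1][1] + B[1][0] = 0 + 9 = 9, A[1][2] + B[2][0] = 1 + 3 = 4) = 4 (attained at k = 2)
  C[1][1] = min over k of (A[1][0] + B[0][1] = 7 + -1 = 6, A[1][1] + B[1][1] = 0 + -2 = -2, A[1][2] + B[2][1] = 1 + -5 = -4) = -4 (attained at k = 2)
  C[1][2] = min over k of (A[1][0] + B[0][2] = 7 + -2 = 5, A[1][1] + B[1][2] = 0 + -4 = -4, A[1][2] + B[2][2] = 1 + 1 = 2) = -4 (attained at k = 1)
  C[2][0] = min over k of (A[2][0] + B[0][0] = 3 + 8 = 11, A[2][1] + B[1][0] = -1 + 9 = 8, A[2][2] + B[2][0] = 4 + 3 = 7) = 7 (attained at k = 2)
  C[2][1] = min over k of (A[2][0] + B[0][1] = 3 + -1 = 2, A[2][1] + B[1][1] = -1 + -2 = -3, A[2][2] + B[2][1] = 4 + -5 = -1) = -3 (attained at k = 1)
  C[2][2] = min over k of (A[2][0] + B[0][2] = 3 + -2 = 1, A[2][1] + B[1][2] = -1 + -4 = -5, A[2][2] + B[2][2] = 4 + 1 = 5) = -5 (attained at k = 1)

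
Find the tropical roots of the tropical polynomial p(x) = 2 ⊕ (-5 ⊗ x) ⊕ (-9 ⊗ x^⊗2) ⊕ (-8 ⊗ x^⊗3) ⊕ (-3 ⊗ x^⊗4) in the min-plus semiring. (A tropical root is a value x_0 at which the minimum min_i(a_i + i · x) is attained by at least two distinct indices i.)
Roots: {-5, -1, 4, 7}

Each tropical root is a break point of the lower envelope of the lines y = a_i + i · x (there are 5 lines, with slopes 0, 1, ..., 4). Only the lines that attain the minimum somewhere contribute to roots; other lines are dominated. Here the surviving (envelope) indices are i = 4, i = 3, i = 2, i = 1, i = 0.
Intersections between consecutive envelope lines give the roots: for adjacent envelope indices i < j the intersection is x = (a_i − a_j) / (j − i). Reading off the sorted break points: {-5, -1, 4, 7}.
Verification: at each break x_0, at least two indices attain the minimum of min_i(a_i + i · x_0).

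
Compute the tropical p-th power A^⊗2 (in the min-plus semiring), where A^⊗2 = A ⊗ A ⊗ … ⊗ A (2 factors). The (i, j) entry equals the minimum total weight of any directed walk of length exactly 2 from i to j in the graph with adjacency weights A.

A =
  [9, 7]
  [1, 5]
A^⊗2 =
  [8, 12]
  [6, 8]

Each entry (A^⊗2)_ij equals the minimum over all length-2 walks i = v_0 → v_1 → … → v_2 = j of Σ_t A[v_t][v_{t+1}]. For example, for (i, j) = (0, 1) we minimise over 2 possible intermediate vertex sequences; the minimum is 12, attained along the walk 0 → 1 → 1.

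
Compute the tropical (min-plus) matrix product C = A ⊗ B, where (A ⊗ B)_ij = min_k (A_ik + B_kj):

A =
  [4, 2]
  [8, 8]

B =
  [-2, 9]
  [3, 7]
A ⊗ B =
  [2, 9]
  [6, 15]

Apply the min-plus product entry-by-entry:
  C[0][0] = min over k of (A[0][0] + B[0][0] = 4 + -2 = 2, A[0][1] + B[1][0] = 2 + 3 = 5) = 2 (attained at k = 0)
  C[0][1] = min over k of (A[0][0] + B[0][1] = 4 + 9 = 13, A[0][1] + B[1][1] = 2 + 7 = 9) = 9 (attained at k = 1)
  C[1][0] = min over k of (A[1][0] + B[0][0] = 8 + -2 = 6, A[1][1] + B[1][0] = 8 + 3 = 11) = 6 (attained at k = 0)
  C[1][1] = min over k of (A[1][0] + B[0][1] = 8 + 9 = 17, A[1][1] + B[1][1] = 8 + 7 = 15) = 15 (attained at k = 1)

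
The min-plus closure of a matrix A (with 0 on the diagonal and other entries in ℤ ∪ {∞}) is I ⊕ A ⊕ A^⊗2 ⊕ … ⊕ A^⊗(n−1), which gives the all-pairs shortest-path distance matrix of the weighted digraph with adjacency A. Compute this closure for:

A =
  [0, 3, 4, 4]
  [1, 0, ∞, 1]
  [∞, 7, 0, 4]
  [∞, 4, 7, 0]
Closure =
  [0, 3, 4, 4]
  [1, 0, 5, 1]
  [8, 7, 0, 4]
  [5, 4, 7, 0]

This is the Floyd-Warshall all-pairs shortest-path computation. For each intermediate vertex k = 0, 1, …, 3, update dist[i][j] ← min(dist[i][j], dist[i][k] + dist[k][j]). The final matrix gives, for each (i, j), the minimum total weight of any directed path from i to j (possibly empty when i = j).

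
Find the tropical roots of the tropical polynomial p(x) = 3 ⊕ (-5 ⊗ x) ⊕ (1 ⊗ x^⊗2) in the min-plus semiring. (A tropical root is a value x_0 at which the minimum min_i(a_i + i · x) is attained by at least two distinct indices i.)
Roots: {-6, 8}

Each tropical root is a break point of the lower envelope of the lines y = a_i + i · x (there are 3 lines, with slopes 0, 1, ..., 2). Only the lines that attain the minimum somewhere contribute to roots; other lines are dominated. Here the surviving (envelope) indices are i = 2, i = 1, i = 0.
Intersections between consecutive envelope lines give the roots: for adjacent envelope indices i < j the intersection is x = (a_i − a_j) / (j − i). Reading off the sorted break points: {-6, 8}.
Verification: at each break x_0, at least two indices attain the minimum of min_i(a_i + i · x_0).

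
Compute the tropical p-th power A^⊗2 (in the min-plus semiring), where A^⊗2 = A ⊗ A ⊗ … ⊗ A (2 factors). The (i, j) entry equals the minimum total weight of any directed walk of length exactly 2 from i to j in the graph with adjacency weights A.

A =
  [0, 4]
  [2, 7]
A^⊗2 =
  [0, 4]
  [2, 6]

Each entry (A^⊗2)_ij equals the minimum over all length-2 walks i = v_0 → v_1 → … → v_2 = j of Σ_t A[v_t][v_{t+1}]. For example, for (i, j) = (0, 1) we minimise over 2 possible intermediate vertex sequences; the minimum is 4, attained along the walk 0 → 0 → 1.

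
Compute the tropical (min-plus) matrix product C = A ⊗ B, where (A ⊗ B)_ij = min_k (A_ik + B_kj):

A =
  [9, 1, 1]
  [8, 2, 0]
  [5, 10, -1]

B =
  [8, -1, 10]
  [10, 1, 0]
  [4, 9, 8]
A ⊗ B =
  [5, 2, 1]
  [4, 3, 2]
  [3, 4, 7]

Apply the min-plus product entry-by-entry:
  C[0][0] = min over k of (A[0][0] + B[0][0] = 9 + 8 = 17, A[0][1] + B[1][0] = 1 + 10 = 11, A[0][2] + B[2][0] = 1 + 4 = 5) = 5 (attained at k = 2)
  C[0][1] = min over k of (A[0][0] + B[0][1] = 9 + -1 = 8, A[0][1] + B[1][1] = 1 + 1 = 2, A[0][2] + B[2][1] = 1 + 9 = 10) = 2 (attained at k = 1)
  C[0][2] = min over k of (A[0][0] + B[0][2] = 9 + 10 = 19, A[0][1] + B[1][2] = 1 + 0 = 1, A[0][2] + B[2][2] = 1 + 8 = 9) = 1 (attained at k = 1)
  C[1][0] = min over k of (A[1][0] + B[0][0] = 8 + 8 = 16, A[1][1] + B[1][0] = 2 + 10 = 12, A[1][2] + B[2][0] = 0 + 4 = 4) = 4 (attained at k = 2)
  C[1][1] = min over k of (A[1][0] + B[0][1] = 8 + -1 = 7, A[1][1] + B[1][1] = 2 + 1 = 3, A[1][2] + B[2][1] = 0 + 9 = 9) = 3 (attained at k = 1)
  C[1][2] = min over k of (A[1][0] + B[0][2] = 8 + 10 = 18, A[1][1] + B[1][2] = 2 + 0 = 2, A[1][2] + B[2][2] = 0 + 8 = 8) = 2 (attained at k = 1)
  C[2][0] = min over k of (A[2][0] + B[0][0] = 5 + 8 = 13, A[2][1] + B[1][0] = 10 + 10 = 20, A[2][2] + B[2][0] = -1 + 4 = 3) = 3 (attained at k = 2)
  C[2][1] = min over k of (A[2][0] + B[0][1] = 5 + -1 = 4, A[2][1] + B[1][1] = 10 + 1 = 11, A[2][2] + B[2][1] = -1 + 9 = 8) = 4 (attained at k = 0)
  C[2][2] = min over k of (A[2][0] + B[0][2] = 5 + 10 = 15, A[2][1] + B[1][2] = 10 + 0 = 10, A[2][2] + B[2][2] = -1 + 8 = 7) = 7 (attained at k = 2)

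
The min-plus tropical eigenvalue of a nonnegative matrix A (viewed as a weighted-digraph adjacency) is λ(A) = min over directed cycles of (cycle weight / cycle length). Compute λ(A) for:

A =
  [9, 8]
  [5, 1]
λ(A) = 1

Enumerate directed cycles and compute their means (weight / length). Sample:
  cycle 0 → 0: weight = 9, length = 1, mean = 9/1 ≈ 9.000
  cycle 1 → 1: weight = 1, length = 1, mean = 1/1 ≈ 1.000
  cycle 0 → 1 → 0: weight = 13, length = 2, mean = 13/2 ≈ 6.500
  cycle 1 → 0 → 1: weight = 13, length = 2, mean = 13/2 ≈ 6.500
Minimum mean = 1.000, attained e.g. along the cycle 1 → 1 with weight 1 and length 1. So λ(A) = 1/1 = 1.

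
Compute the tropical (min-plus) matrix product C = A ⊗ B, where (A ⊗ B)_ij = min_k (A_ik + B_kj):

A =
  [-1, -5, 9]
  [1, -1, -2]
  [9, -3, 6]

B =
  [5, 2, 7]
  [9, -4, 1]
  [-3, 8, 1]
A ⊗ B =
  [4, -9, -4]
  [-5, -5, -1]
  [3, -7, -2]

Apply the min-plus product entry-by-entry:
  C[0][0] = min over k of (A[0][0] + B[0][0] = -1 + 5 = 4, A[0][1] + B[1][0] = -5 + 9 = 4, A[0][2] + B[2][0] = 9 + -3 = 6) = 4 (attained at k = 0)
  C[0][1] = min over k of (A[0][0] + B[0][1] = -1 + 2 = 1, A[0][1] + B[1][1] = -5 + -4 = -9, A[0][2] + B[2][1] = 9 + 8 = 17) = -9 (attained at k = 1)
  C[0][2] = min over k of (A[0][0] + B[0][2] = -1 + 7 = 6, A[0][1] + B[1][2] = -5 + 1 = -4, A[0][2] + B[2][2] = 9 + 1 = 10) = -4 (attained at k = 1)
  C[1][0] = min over k of (A[1][0] + B[0][0] = 1 + 5 = 6, A[1][1] + B[1][0] = -1 + 9 = 8, A[1][2] + B[2][0] = -2 + -3 = -5) = -5 (attained at k = 2)
  C[1][1] = min over k of (A[1][0] + B[0][1] = 1 + 2 = 3, A[1][1] + B[1][1] = -1 + -4 = -5, A[1][2] + B[2][1] = -2 + 8 = 6) = -5 (attained at k = 1)
  C[1][2] = min over k of (A[1][0] + B[0][2] = 1 + 7 = 8, A[1][1] + B[1][2] = -1 + 1 = 0, A[1][2] + B[2][2] = -2 + 1 = -1) = -1 (attained at k = 2)
  C[2][0] = min over k of (A[2][0] + B[0][0] = 9 + 5 = 14, A[2][1] + B[1][0] = -3 + 9 = 6, A[2][2] + B[2][0] = 6 + -3 = 3) = 3 (attained at k = 2)
  C[2][1] = min over k of (A[2][0] + B[0][1] = 9 + 2 = 11, A[2][1] + B[1][1] = -3 + -4 = -7, A[2][2] + B[2][1] = 6 + 8 = 14) = -7 (attained at k = 1)
  C[2][2] = min over k of (A[2][0] + B[0][2] = 9 + 7 = 16, A[2][1] + B[1][2] = -3 + 1 = -2, A[2][2] + B[2][2] = 6 + 1 = 7) = -2 (attained at k = 1)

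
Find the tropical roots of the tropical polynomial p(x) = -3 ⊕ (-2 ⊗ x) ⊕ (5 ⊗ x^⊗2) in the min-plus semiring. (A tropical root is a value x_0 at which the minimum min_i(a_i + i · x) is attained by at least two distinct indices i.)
Roots: {-7, -1}

Each tropical root is a break point of the lower envelope of the lines y = a_i + i · x (there are 3 lines, with slopes 0, 1, ..., 2). Only the lines that attain the minimum somewhere contribute to roots; other lines are dominated. Here the surviving (envelope) indices are i = 2, i = 1, i = 0.
Intersections between consecutive envelope lines give the roots: for adjacent envelope indices i < j the intersection is x = (a_i − a_j) / (j − i). Reading off the sorted break points: {-7, -1}.
Verification: at each break x_0, at least two indices attain the minimum of min_i(a_i + i · x_0).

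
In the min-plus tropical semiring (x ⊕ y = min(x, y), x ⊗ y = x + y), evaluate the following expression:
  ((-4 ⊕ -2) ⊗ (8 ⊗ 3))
((-4 ⊕ -2) ⊗ (8 ⊗ 3)) = 7

Expand innermost to outermost. Recall ⊕ takes the minimum of its arguments and ⊗ takes their sum. Working out the expression ((-4 ⊕ -2) ⊗ (8 ⊗ 3)) gives 7.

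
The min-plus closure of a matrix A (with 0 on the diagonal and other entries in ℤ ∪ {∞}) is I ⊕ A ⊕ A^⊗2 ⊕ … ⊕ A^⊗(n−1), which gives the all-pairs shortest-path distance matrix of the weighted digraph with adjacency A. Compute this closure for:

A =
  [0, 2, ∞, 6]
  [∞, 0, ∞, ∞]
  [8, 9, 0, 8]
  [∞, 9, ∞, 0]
Closure =
  [0, 2, ∞, 6]
  [∞, 0, ∞, ∞]
  [8, 9, 0, 8]
  [∞, 9, ∞, 0]

This is the Floyd-Warshall all-pairs shortest-path computation. For each intermediate vertex k = 0, 1, …, 3, update dist[i][j] ← min(dist[i][j], dist[i][k] + dist[k][j]). The final matrix gives, for each (i, j), the minimum total weight of any directed path from i to j (possibly empty when i = j).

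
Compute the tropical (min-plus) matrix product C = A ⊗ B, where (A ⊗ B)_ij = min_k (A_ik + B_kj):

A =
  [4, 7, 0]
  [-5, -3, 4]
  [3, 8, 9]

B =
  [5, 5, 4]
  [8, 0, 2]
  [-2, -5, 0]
A ⊗ B =
  [-2, -5, 0]
  [0, -3, -1]
  [7, 4, 7]

Apply the min-plus product entry-by-entry:
  C[0][0] = min over k of (A[0][0] + B[0][0] = 4 + 5 = 9, A[0][1] + B[1][0] = 7 + 8 = 15, A[0][2] + B[2][0] = 0 + -2 = -2) = -2 (attained at k = 2)
  C[0][1] = min over k of (A[0][0] + B[0][1] = 4 + 5 = 9, A[0][1] + B[1][1] = 7 + 0 = 7, A[0][2] + B[2][1] = 0 + -5 = -5) = -5 (attained at k = 2)
  C[0][2] = min over k of (A[0][0] + B[0][2] = 4 + 4 = 8, A[0][1] + B[1][2] = 7 + 2 = 9, A[0][2] + B[2][2] = 0 + 0 = 0) = 0 (attained at k = 2)
  C[1][0] = min over k of (A[1][0] + B[0][0] = -5 + 5 = 0, A[1][1] + B[1][0] = -3 + 8 = 5, A[1][2] + B[2][0] = 4 + -2 = 2) = 0 (attained at k = 0)
  C[1][1] = min over k of (A[1][0] + B[0][1] = -5 + 5 = 0, A[1][1] + B[1][1] = -3 + 0 = -3, A[1][2] + B[2][1] = 4 + -5 = -1) = -3 (attained at k = 1)
  C[1][2] = min over k of (A[1][0] + B[0][2] = -5 + 4 = -1, A[1][1] + B[1][2] = -3 + 2 = -1, A[1][2] + B[2][2] = 4 + 0 = 4) = -1 (attained at k = 0)
  C[2][0] = min over k of (A[2][0] + B[0][0] = 3 + 5 = 8, A[2][1] + B[1][0] = 8 + 8 = 16, A[2][2] + B[2][0] = 9 + -2 = 7) = 7 (attained at k = 2)
  C[2][1] = min over k of (A[2][0] + B[0][1] = 3 + 5 = 8, A[2][1] + B[1][1] = 8 + 0 = 8, A[2][2] + B[2][1] = 9 + -5 = 4) = 4 (attained at k = 2)
  C[2][2] = min over k of (A[2][0] + B[0][2] = 3 + 4 = 7, A[2][1] + B[1][2] = 8 + 2 = 10, A[2][2] + B[2][2] = 9 + 0 = 9) = 7 (attained at k = 0)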